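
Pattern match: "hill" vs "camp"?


Pattern of "hill": [0, 1, 2, 2]
Pattern of "camp": [0, 1, 2, 3]
Patterns do not match
Same pattern = No


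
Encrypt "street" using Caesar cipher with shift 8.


Word: "street"
Shift: 8
Each letter → (letter + shift) mod 26:
  's' (18) + 8 = 0 → 'a'
  't' (19) + 8 = 1 → 'b'
  'r' (17) + 8 = 25 → 'z'
  'e' (4) + 8 = 12 → 'm'
  'e' (4) + 8 = 12 → 'm'
  't' (19) + 8 = 1 → 'b'
Result = "abzmmb"


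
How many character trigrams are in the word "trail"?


Word: "trail" (length 5)
Number of 3-grams = length - 3 + 1 = 5 - 3 + 1
= 3


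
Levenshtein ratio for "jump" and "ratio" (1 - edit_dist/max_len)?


Word 1: "jump" (length 4)
Word 2: "ratio" (length 5)
One optimal edit sequence:
  1. insert 'r'  (+1)
  2. substitute 'j' -> 'a'  (+1)
  3. substitute 'u' -> 't'  (+1)
  4. substitute 'm' -> 'i'  (+1)
  5. substitute 'p' -> 'o'  (+1)
Edit distance = 5
Max length = max(4, 5) = 5
Similarity = 1 - 5/5
= 0.0000


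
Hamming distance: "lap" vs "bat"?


Comparing character by character (same length = 3):
  Pos 0: 'l' vs 'b' !=
  Pos 1: 'a' vs 'a' =
  Pos 2: 'p' vs 't' !=
Hamming distance = 2


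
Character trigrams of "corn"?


Word: "corn" (length 4)
Number of trigrams = 4 - 3 + 1 = 2
  Position 0: "cor"
  Position 1: "orn"
Trigrams = "cor", "orn"


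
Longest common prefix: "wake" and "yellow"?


Word 1: "wake"
Word 2: "yellow"
Comparing from start:
  Pos 0: 'w' != 'y' (stop)
LCP = "" (length 0)


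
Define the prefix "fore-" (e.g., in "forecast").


Prefix: fore-
Example: forecast (fore- + cast)
Meaning = before


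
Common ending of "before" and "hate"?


Word 1: "before"
Word 2: "hate"
Comparing from end:
  Pos -1: 'e' == 'e'
  Pos -2: 'r' != 't' (stop)
LCS = "e" (length 1)


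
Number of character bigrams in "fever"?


Word: "fever" (length 5)
Number of 2-grams = length - 2 + 1 = 5 - 2 + 1
= 4


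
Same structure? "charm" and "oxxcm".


Pattern of "charm": [0, 1, 2, 3, 4]
Pattern of "oxxcm": [0, 1, 1, 2, 3]
Patterns do not match
Same pattern = No


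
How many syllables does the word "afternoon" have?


Word: "afternoon"
Syllable breakdown: af-ter-noon
Counting: 3 parts
= 3 syllables


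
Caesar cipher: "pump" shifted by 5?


Word: "pump"
Shift: 5
Each letter → (letter + shift) mod 26:
  'p' (15) + 5 = 20 → 'u'
  'u' (20) + 5 = 25 → 'z'
  'm' (12) + 5 = 17 → 'r'
  'p' (15) + 5 = 20 → 'u'
Result = "uzru"


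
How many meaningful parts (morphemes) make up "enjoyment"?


Word: "enjoyment"
Morphemes: en- / joy / -ment
Each morpheme carries meaning
= 3 morphemes


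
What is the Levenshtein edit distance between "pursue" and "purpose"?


Word 1: "pursue" (length 6)
Word 2: "purpose" (length 7)
One optimal edit sequence (insert/delete/substitute each cost 1):
  1. keep 'p'
  2. keep 'u'
  3. keep 'r'
  4. insert 'p'  (+1)
  5. substitute 's' -> 'o'  (+1)
  6. substitute 'u' -> 's'  (+1)
  7. keep 'e'
Total edit operations: 3
Edit distance = 3


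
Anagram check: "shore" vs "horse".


Word 1: "shore" → sorted: ehors
Word 2: "horse" → sorted: ehors
Same letters? ehors == ehors
Anagram = Yes


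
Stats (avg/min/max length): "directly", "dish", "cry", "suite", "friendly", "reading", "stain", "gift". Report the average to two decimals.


Lengths: "directly"=8, "dish"=4, "cry"=3, "suite"=5, "friendly"=8, "reading"=7, "stain"=5, "gift"=4
Sum = 44, Count = 8
Average = 44/8 = 5.50
= avg=5.50, min=3, max=8


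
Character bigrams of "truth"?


Word: "truth" (length 5)
Number of bigrams = 5 - 2 + 1 = 4
  Position 0: "tr"
  Position 1: "ru"
  Position 2: "ut"
  Position 3: "th"
Bigrams = "tr", "ru", "ut", "th"


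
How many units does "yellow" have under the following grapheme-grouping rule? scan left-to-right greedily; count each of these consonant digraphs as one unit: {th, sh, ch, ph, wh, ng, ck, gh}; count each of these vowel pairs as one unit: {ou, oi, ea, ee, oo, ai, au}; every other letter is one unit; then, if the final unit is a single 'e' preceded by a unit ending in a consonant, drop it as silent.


Word: "yellow" (6 letters)
Left-to-right scan:
  1. 'y' (letter)
  2. 'e' (letter)
  3. 'l' (letter)
  4. 'l' (letter)
  5. 'o' (letter)
  6. 'w' (letter)
Units from scan: 6
Sound units = 6 units


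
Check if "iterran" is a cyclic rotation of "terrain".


Word: "terrain", Candidate: "iterran"
Method: check if candidate is substring of word+word
"terrainterrain" contains "iterran"? No
Is rotation = No


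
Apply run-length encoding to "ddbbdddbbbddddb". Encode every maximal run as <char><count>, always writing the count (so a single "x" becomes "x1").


String: "ddbbdddbbbddddb"
Scanning for consecutive runs:
  'd' x 2
  'b' x 2
  'd' x 3
  'b' x 3
  'd' x 4
  'b' x 1
RLE = "d2b2d3b3d4b1"


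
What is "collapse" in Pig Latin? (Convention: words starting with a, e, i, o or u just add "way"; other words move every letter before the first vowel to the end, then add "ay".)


Word: "collapse"
Starts with consonant(s) → move to end, add 'ay'
Consonant cluster: "c"
Pig Latin = "ollapsecay"


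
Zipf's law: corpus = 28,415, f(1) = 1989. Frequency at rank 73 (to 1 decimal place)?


Zipf's law: f(r) = f(1) / r
f(1) = 1989
f(73) = 1989 / 73
= 27.2 occurrences


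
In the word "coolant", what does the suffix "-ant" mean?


Suffix: -ant
Example: coolant (cool + -ant)
Meaning = one who / that which


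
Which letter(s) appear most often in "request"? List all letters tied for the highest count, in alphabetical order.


Word: "request"
Letter counts:
  'e': 2
  'q': 1
  'r': 1
  's': 1
  't': 1
  'u': 1
Maximum count = 2
Most frequent = 'e' (2 times each)


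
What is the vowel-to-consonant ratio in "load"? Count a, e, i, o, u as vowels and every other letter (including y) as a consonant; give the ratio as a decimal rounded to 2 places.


Word: "load"
Vowels (a,e,i,o,u): 2
Consonants: 2
Ratio = 2/2
= 1.00


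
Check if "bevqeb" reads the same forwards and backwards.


Word: "bevqeb"
Reversed: "beqveb"
Forward == Backward? bevqeb != beqveb
Palindrome = No


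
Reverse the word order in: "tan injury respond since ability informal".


Original: "tan injury respond since ability informal"
Words (1..n): tan | injury | respond | since | ability | informal
Reversed (n..1): informal | ability | since | respond | injury | tan
Result = "informal ability since respond injury tan"


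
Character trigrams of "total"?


Word: "total" (length 5)
Number of trigrams = 5 - 3 + 1 = 3
  Position 0: "tot"
  Position 1: "ota"
  Position 2: "tal"
Trigrams = "tot", "ota", "tal"


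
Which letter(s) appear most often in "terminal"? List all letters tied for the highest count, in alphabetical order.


Word: "terminal"
Letter counts:
  'a': 1
  'e': 1
  'i': 1
  'l': 1
  'm': 1
  'n': 1
  'r': 1
  't': 1
Maximum count = 1
Most frequent = 'a', 'e', 'i', 'l', 'm', 'n', 'r', 't' (1 time each)


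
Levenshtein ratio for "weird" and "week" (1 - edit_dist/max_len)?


Word 1: "weird" (length 5)
Word 2: "week" (length 4)
One optimal edit sequence:
  1. keep 'w'
  2. keep 'e'
  3. delete 'i'  (+1)
  4. substitute 'r' -> 'e'  (+1)
  5. substitute 'd' -> 'k'  (+1)
Edit distance = 3
Max length = max(5, 4) = 5
Similarity = 1 - 3/5
= 0.4000


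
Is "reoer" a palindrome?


Word: "reoer"
Reversed: "reoer"
Forward == Backward? reoer == reoer
Palindrome = Yes


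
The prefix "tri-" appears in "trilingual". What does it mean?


Prefix: tri-
Example: trilingual = tri- + lingual
Meaning = three


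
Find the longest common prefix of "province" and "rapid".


Word 1: "province"
Word 2: "rapid"
Comparing from start:
  Pos 0: 'p' != 'r' (stop)
LCP = "" (length 0)


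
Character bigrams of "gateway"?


Word: "gateway" (length 7)
Number of bigrams = 7 - 2 + 1 = 6
  Position 0: "ga"
  Position 1: "at"
  Position 2: "te"
  Position 3: "ew"
  Position 4: "wa"
  Position 5: "ay"
Bigrams = "ga", "at", "te", "ew", "wa", "ay"


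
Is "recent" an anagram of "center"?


Word 1: "center" → sorted: ceenrt
Word 2: "recent" → sorted: ceenrt
Same letters? ceenrt == ceenrt
Anagram = Yes


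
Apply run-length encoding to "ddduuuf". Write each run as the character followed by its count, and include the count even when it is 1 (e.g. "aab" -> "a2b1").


String: "ddduuuf"
Scanning for consecutive runs:
  'd' x 3
  'u' x 3
  'f' x 1
RLE = "d3u3f1"


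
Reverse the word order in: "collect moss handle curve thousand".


Original: "collect moss handle curve thousand"
Words (1..n): collect | moss | handle | curve | thousand
Reversed (n..1): thousand | curve | handle | moss | collect
Result = "thousand curve handle moss collect"


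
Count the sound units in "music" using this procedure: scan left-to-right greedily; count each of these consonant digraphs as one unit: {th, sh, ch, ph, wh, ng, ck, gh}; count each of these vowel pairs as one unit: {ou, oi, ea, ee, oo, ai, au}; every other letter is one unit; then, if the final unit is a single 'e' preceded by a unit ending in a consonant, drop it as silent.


Word: "music" (5 letters)
Left-to-right scan:
  (1) 'm' (letter)
  (2) 'u' (letter)
  (3) 's' (letter)
  (4) 'i' (letter)
  (5) 'c' (letter)
Units from scan: 5
Sound units = 5 units


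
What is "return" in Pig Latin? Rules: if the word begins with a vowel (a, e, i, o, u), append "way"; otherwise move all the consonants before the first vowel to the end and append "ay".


Word: "return"
Starts with consonant(s) → move to end, add 'ay'
Consonant cluster: "r"
Pig Latin = "eturnray"


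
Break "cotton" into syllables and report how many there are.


Word: "cotton"
Syllable breakdown: cot | ton
Counting: 2 parts
= 2 syllables


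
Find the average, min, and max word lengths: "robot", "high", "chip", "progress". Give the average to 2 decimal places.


Lengths: "robot"=5, "high"=4, "chip"=4, "progress"=8
Sum = 21, Count = 4
Average = 21/4 = 5.25
= avg=5.25, min=4, max=8


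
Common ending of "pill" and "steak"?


Word 1: "pill"
Word 2: "steak"
Comparing from end:
  Pos -1: 'l' != 'k' (stop)
LCS = "" (length 0)


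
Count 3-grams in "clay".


Word: "clay" (length 4)
Number of 3-grams = length - 3 + 1 = 4 - 3 + 1
= 2


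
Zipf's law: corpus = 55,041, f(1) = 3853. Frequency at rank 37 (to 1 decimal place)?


Zipf's law: f(r) = f(1) / r
f(1) = 3853
f(37) = 3853 / 37
= 104.1 occurrences


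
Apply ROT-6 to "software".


Word: "software"
Shift: 6
Each letter → (letter + shift) mod 26:
  's' (18) + 6 = 24 → 'y'
  'o' (14) + 6 = 20 → 'u'
  'f' (5) + 6 = 11 → 'l'
  't' (19) + 6 = 25 → 'z'
  'w' (22) + 6 = 2 → 'c'
  'a' (0) + 6 = 6 → 'g'
  'r' (17) + 6 = 23 → 'x'
  'e' (4) + 6 = 10 → 'k'
Result = "yulzcgxk"


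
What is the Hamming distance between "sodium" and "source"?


Comparing character by character (same length = 6):
  Pos 0: 's' vs 's' =
  Pos 1: 'o' vs 'o' =
  Pos 2: 'd' vs 'u' !=
  Pos 3: 'i' vs 'r' !=
  Pos 4: 'u' vs 'c' !=
  Pos 5: 'm' vs 'e' !=
Hamming distance = 4


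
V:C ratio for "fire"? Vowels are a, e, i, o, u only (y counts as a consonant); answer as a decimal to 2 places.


Word: "fire"
Vowels (a,e,i,o,u): 2
Consonants: 2
Ratio = 2/2
= 1.00


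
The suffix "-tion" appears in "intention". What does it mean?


Suffix: -tion
Example: intention = intend + -tion, with a spelling change
Meaning = act or process


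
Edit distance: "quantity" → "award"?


Word 1: "quantity" (length 8)
Word 2: "award" (length 5)
One optimal edit sequence (insert/delete/substitute each cost 1):
  1. delete 'q'  (+1)
  2. delete 'u'  (+1)
  3. keep 'a'
  4. delete 'n'  (+1)
  5. substitute 't' -> 'w'  (+1)
  6. substitute 'i' -> 'a'  (+1)
  7. substitute 't' -> 'r'  (+1)
  8. substitute 'y' -> 'd'  (+1)
Total edit operations: 7
Edit distance = 7


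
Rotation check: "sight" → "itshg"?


Word: "sight", Candidate: "itshg"
Method: check if candidate is substring of word+word
"sightsight" contains "itshg"? No
Is rotation = No


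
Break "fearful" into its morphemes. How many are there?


Word: "fearful"
Morphemes: fear / -ful
Each morpheme carries meaning
= 2 morphemes


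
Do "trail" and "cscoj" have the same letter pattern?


Pattern of "trail": [0, 1, 2, 3, 4]
Pattern of "cscoj": [0, 1, 0, 2, 3]
Patterns do not match
Same pattern = No


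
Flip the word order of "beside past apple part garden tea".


Original: "beside past apple part garden tea"
Words (1..n): beside | past | apple | part | garden | tea
Reversed (n..1): tea | garden | part | apple | past | beside
Result = "tea garden part apple past beside"


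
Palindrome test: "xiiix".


Word: "xiiix"
Reversed: "xiiix"
Forward == Backward? xiiix == xiiix
Palindrome = Yes


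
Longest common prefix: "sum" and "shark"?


Word 1: "sum"
Word 2: "shark"
Comparing from start:
  Pos 0: 's' == 's'
  Pos 1: 'u' != 'h' (stop)
LCP = "s" (length 1)


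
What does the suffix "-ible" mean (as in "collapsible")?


Suffix: -ible
As in: collapsible -> collapse + -ible, with a spelling change
Meaning = capable of


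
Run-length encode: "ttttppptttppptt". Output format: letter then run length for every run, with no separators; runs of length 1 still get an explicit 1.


String: "ttttppptttppptt"
Scanning for consecutive runs:
  't' x 4
  'p' x 3
  't' x 3
  'p' x 3
  't' x 2
RLE = "t4p3t3p3t2"


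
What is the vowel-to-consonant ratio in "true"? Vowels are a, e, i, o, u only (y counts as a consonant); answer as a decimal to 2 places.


Word: "true"
Vowels (a,e,i,o,u): 2
Consonants: 2
Ratio = 2/2
= 1.00


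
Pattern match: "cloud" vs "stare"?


Pattern of "cloud": [0, 1, 2, 3, 4]
Pattern of "stare": [0, 1, 2, 3, 4]
Patterns match
Same pattern = Yes


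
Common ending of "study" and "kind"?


Word 1: "study"
Word 2: "kind"
Comparing from end:
  Pos -1: 'y' != 'd' (stop)
LCS = "" (length 0)


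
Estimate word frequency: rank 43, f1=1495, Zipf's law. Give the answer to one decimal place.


Zipf's law: f(r) = f(1) / r
f(1) = 1495
f(43) = 1495 / 43
= 34.8 occurrences


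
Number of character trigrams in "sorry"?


Word: "sorry" (length 5)
Number of 3-grams = length - 3 + 1 = 5 - 3 + 1
= 3


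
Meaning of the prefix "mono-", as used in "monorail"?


Prefix: mono-
Example: monorail = mono- + rail
Meaning = one


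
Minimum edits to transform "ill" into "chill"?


Word 1: "ill" (length 3)
Word 2: "chill" (length 5)
One optimal edit sequence (insert/delete/substitute each cost 1):
  1. insert 'c'  (+1)
  2. insert 'h'  (+1)
  3. keep 'i'
  4. keep 'l'
  5. keep 'l'
Total edit operations: 2
Edit distance = 2


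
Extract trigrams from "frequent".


Word: "frequent" (length 8)
Number of trigrams = 8 - 3 + 1 = 6
  Position 0: "fre"
  Position 1: "req"
  Position 2: "equ"
  Position 3: "que"
  Position 4: "uen"
  Position 5: "ent"
Trigrams = "fre", "req", "equ", "que", "uen", "ent"


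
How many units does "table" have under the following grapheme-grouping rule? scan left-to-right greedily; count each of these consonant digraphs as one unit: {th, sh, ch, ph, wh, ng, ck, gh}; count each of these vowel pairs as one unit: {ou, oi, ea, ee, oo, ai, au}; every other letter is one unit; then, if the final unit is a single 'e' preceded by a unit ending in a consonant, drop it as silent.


Word: "table" (5 letters)
Left-to-right scan:
  [1] 't' (letter)
  [2] 'a' (letter)
  [3] 'b' (letter)
  [4] 'l' (letter)
  [5] 'e' (letter)
Units from scan: 5
Final unit is 'e' after a consonant -> drop as silent (-1)
Sound units = 4 units


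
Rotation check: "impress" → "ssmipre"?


Word: "impress", Candidate: "ssmipre"
Method: check if candidate is substring of word+word
"impressimpress" contains "ssmipre"? No
Is rotation = No


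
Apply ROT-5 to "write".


Word: "write"
Shift: 5
Each letter → (letter + shift) mod 26:
  'w' (22) + 5 = 1 → 'b'
  'r' (17) + 5 = 22 → 'w'
  'i' (8) + 5 = 13 → 'n'
  't' (19) + 5 = 24 → 'y'
  'e' (4) + 5 = 9 → 'j'
Result = "bwnyj"


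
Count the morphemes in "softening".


Word: "softening"
Morphemes: soft / -en / -ing
Each morpheme carries meaning
= 3 morphemes


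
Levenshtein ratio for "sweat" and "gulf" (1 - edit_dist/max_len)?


Word 1: "sweat" (length 5)
Word 2: "gulf" (length 4)
One optimal edit sequence:
  1. delete 's'  (+1)
  2. substitute 'w' -> 'g'  (+1)
  3. substitute 'e' -> 'u'  (+1)
  4. substitute 'a' -> 'l'  (+1)
  5. substitute 't' -> 'f'  (+1)
Edit distance = 5
Max length = max(5, 4) = 5
Similarity = 1 - 5/5
= 0.0000


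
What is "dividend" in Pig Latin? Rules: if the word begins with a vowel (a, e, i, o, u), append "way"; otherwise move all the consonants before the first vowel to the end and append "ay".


Word: "dividend"
Starts with consonant(s) → move to end, add 'ay'
Consonant cluster: "d"
Pig Latin = "ividendday"


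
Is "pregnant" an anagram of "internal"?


Word 1: "internal" → sorted: aeilnnrt
Word 2: "pregnant" → sorted: aegnnprt
Same letters? aeilnnrt != aegnnprt
Anagram = No


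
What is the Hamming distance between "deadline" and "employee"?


Comparing character by character (same length = 8):
  Pos 0: 'd' vs 'e' !=
  Pos 1: 'e' vs 'm' !=
  Pos 2: 'a' vs 'p' !=
  Pos 3: 'd' vs 'l' !=
  Pos 4: 'l' vs 'o' !=
  Pos 5: 'i' vs 'y' !=
  Pos 6: 'n' vs 'e' !=
  Pos 7: 'e' vs 'e' =
Hamming distance = 7


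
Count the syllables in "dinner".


Word: "dinner"
Syllable breakdown: din | ner
Counting: 2 parts
= 2 syllables


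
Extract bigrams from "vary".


Word: "vary" (length 4)
Number of bigrams = 4 - 2 + 1 = 3
  Position 0: "va"
  Position 1: "ar"
  Position 2: "ry"
Bigrams = "va", "ar", "ry"


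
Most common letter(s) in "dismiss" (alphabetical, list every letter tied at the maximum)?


Word: "dismiss"
Letter counts:
  'd': 1
  'i': 2
  'm': 1
  's': 3
Maximum count = 3
Most frequent = 's' (3 times each)


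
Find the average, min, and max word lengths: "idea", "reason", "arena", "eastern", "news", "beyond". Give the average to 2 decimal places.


Lengths: "idea"=4, "reason"=6, "arena"=5, "eastern"=7, "news"=4, "beyond"=6
Sum = 32, Count = 6
Average = 32/6 = 5.33
= avg=5.33, min=4, max=7


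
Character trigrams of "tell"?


Word: "tell" (length 4)
Number of trigrams = 4 - 3 + 1 = 2
  Position 0: "tel"
  Position 1: "ell"
Trigrams = "tel", "ell"


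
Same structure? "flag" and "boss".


Pattern of "flag": [0, 1, 2, 3]
Pattern of "boss": [0, 1, 2, 2]
Patterns do not match
Same pattern = No


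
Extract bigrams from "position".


Word: "position" (length 8)
Number of bigrams = 8 - 2 + 1 = 7
  Position 0: "po"
  Position 1: "os"
  Position 2: "si"
  Position 3: "it"
  Position 4: "ti"
  Position 5: "io"
  Position 6: "on"
Bigrams = "po", "os", "si", "it", "ti", "io", "on"


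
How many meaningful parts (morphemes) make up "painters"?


Word: "painters"
Morphemes: paint | -er | -s
Each morpheme carries meaning
= 3 morphemes


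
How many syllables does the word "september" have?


Word: "september"
Syllable breakdown: sep | tem | ber
Counting: 3 parts
= 3 syllables


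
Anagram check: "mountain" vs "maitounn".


Word 1: "mountain" → sorted: aimnnotu
Word 2: "maitounn" → sorted: aimnnotu
Same letters? aimnnotu == aimnnotu
Anagram = Yes


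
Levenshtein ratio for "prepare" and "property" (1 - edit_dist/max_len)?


Word 1: "prepare" (length 7)
Word 2: "property" (length 8)
One optimal edit sequence:
  1. keep 'p'
  2. keep 'r'
  3. substitute 'e' -> 'o'  (+1)
  4. keep 'p'
  5. substitute 'a' -> 'e'  (+1)
  6. keep 'r'
  7. insert 't'  (+1)
  8. substitute 'e' -> 'y'  (+1)
Edit distance = 4
Max length = max(7, 8) = 8
Similarity = 1 - 4/8
= 0.5000


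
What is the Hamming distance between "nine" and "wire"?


Comparing character by character (same length = 4):
  Pos 0: 'n' vs 'w' !=
  Pos 1: 'i' vs 'i' =
  Pos 2: 'n' vs 'r' !=
  Pos 3: 'e' vs 'e' =
Hamming distance = 2


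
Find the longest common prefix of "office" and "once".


Word 1: "office"
Word 2: "once"
Comparing from start:
  Pos 0: 'o' == 'o'
  Pos 1: 'f' != 'n' (stop)
LCP = "o" (length 1)


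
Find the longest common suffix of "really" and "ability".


Word 1: "really"
Word 2: "ability"
Comparing from end:
  Pos -1: 'y' == 'y'
  Pos -2: 'l' != 't' (stop)
LCS = "y" (length 1)


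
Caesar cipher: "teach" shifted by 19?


Word: "teach"
Shift: 19
Each letter → (letter + shift) mod 26:
  't' (19) + 19 = 12 → 'm'
  'e' (4) + 19 = 23 → 'x'
  'a' (0) + 19 = 19 → 't'
  'c' (2) + 19 = 21 → 'v'
  'h' (7) + 19 = 0 → 'a'
Result = "mxtva"


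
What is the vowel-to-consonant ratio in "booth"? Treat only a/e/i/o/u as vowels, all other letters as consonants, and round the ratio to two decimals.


Word: "booth"
Vowels (a,e,i,o,u): 2
Consonants: 3
Ratio = 2/3
= 0.67


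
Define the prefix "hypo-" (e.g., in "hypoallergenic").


Prefix: hypo-
Example: hypoallergenic = hypo- + allergenic
Meaning = under / below normal


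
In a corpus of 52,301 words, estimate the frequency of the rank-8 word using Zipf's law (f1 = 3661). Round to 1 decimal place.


Zipf's law: f(r) = f(1) / r
f(1) = 3661
f(8) = 3661 / 8
= 457.6 occurrences


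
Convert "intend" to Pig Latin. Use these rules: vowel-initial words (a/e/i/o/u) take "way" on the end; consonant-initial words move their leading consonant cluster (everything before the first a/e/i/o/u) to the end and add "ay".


Word: "intend"
Starts with vowel → add 'way'
Pig Latin = "intendway"


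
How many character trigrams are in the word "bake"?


Word: "bake" (length 4)
Number of 3-grams = length - 3 + 1 = 4 - 3 + 1
= 2


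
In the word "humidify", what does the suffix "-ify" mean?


Suffix: -ify
Example: humidify (humid + -ify)
Meaning = to make


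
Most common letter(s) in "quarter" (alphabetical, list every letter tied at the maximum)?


Word: "quarter"
Letter counts:
  'a': 1
  'e': 1
  'q': 1
  'r': 2
  't': 1
  'u': 1
Maximum count = 2
Most frequent = 'r' (2 times each)


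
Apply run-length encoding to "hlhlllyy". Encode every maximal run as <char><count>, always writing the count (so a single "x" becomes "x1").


String: "hlhlllyy"
Scanning for consecutive runs:
  'h' x 1
  'l' x 1
  'h' x 1
  'l' x 3
  'y' x 2
RLE = "h1l1h1l3y2"


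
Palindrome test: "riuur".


Word: "riuur"
Reversed: "ruuir"
Forward == Backward? riuur != ruuir
Palindrome = No


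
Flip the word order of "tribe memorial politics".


Original: "tribe memorial politics"
Words (1..n): tribe | memorial | politics
Reversed (n..1): politics | memorial | tribe
Result = "politics memorial tribe"


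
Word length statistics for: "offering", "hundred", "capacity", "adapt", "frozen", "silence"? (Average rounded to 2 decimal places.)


Lengths: "offering"=8, "hundred"=7, "capacity"=8, "adapt"=5, "frozen"=6, "silence"=7
Sum = 41, Count = 6
Average = 41/6 = 6.83
= avg=6.83, min=5, max=8


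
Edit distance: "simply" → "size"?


Word 1: "simply" (length 6)
Word 2: "size" (length 4)
One optimal edit sequence (insert/delete/substitute each cost 1):
  1. keep 's'
  2. keep 'i'
  3. delete 'm'  (+1)
  4. delete 'p'  (+1)
  5. substitute 'l' -> 'z'  (+1)
  6. substitute 'y' -> 'e'  (+1)
Total edit operations: 4
Edit distance = 4


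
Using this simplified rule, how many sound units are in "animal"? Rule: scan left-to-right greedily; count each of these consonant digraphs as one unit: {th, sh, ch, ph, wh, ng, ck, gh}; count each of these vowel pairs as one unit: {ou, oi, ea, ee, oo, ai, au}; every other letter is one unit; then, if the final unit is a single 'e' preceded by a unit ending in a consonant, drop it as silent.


Word: "animal" (6 letters)
Left-to-right scan:
  1. 'a' (letter)
  2. 'n' (letter)
  3. 'i' (letter)
  4. 'm' (letter)
  5. 'a' (letter)
  6. 'l' (letter)
Units from scan: 6
Sound units = 6 units


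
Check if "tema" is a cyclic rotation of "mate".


Word: "mate", Candidate: "tema"
Method: check if candidate is substring of word+word
"matemate" contains "tema"? Yes
Is rotation = Yes


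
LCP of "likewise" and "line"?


Word 1: "likewise"
Word 2: "line"
Comparing from start:
  Pos 0: 'l' == 'l'
  Pos 1: 'i' == 'i'
  Pos 2: 'k' != 'n' (stop)
LCP = "li" (length 2)


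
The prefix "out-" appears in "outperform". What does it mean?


Prefix: out-
As in: outperform -> out- + perform
Meaning = surpass


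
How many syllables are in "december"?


Word: "december"
Syllable breakdown: de · cem · ber
Counting: 3 parts
= 3 syllables


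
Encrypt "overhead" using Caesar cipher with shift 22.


Word: "overhead"
Shift: 22
Each letter → (letter + shift) mod 26:
  'o' (14) + 22 = 10 → 'k'
  'v' (21) + 22 = 17 → 'r'
  'e' (4) + 22 = 0 → 'a'
  'r' (17) + 22 = 13 → 'n'
  'h' (7) + 22 = 3 → 'd'
  'e' (4) + 22 = 0 → 'a'
  'a' (0) + 22 = 22 → 'w'
  'd' (3) + 22 = 25 → 'z'
Result = "krandawz"


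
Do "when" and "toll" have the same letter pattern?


Pattern of "when": [0, 1, 2, 3]
Pattern of "toll": [0, 1, 2, 2]
Patterns do not match
Same pattern = No


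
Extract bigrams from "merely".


Word: "merely" (length 6)
Number of bigrams = 6 - 2 + 1 = 5
  Position 0: "me"
  Position 1: "er"
  Position 2: "re"
  Position 3: "el"
  Position 4: "ly"
Bigrams = "me", "er", "re", "el", "ly"


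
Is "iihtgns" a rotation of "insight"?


Word: "insight", Candidate: "iihtgns"
Method: check if candidate is substring of word+word
"insightinsight" contains "iihtgns"? No
Is rotation = No


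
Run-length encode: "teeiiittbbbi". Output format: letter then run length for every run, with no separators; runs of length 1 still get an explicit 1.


String: "teeiiittbbbi"
Scanning for consecutive runs:
  't' x 1
  'e' x 2
  'i' x 3
  't' x 2
  'b' x 3
  'i' x 1
RLE = "t1e2i3t2b3i1"


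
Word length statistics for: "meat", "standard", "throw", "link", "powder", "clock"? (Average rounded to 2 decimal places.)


Lengths: "meat"=4, "standard"=8, "throw"=5, "link"=4, "powder"=6, "clock"=5
Sum = 32, Count = 6
Average = 32/6 = 5.33
= avg=5.33, min=4, max=8


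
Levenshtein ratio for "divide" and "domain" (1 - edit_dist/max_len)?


Word 1: "divide" (length 6)
Word 2: "domain" (length 6)
One optimal edit sequence:
  1. keep 'd'
  2. substitute 'i' -> 'o'  (+1)
  3. substitute 'v' -> 'm'  (+1)
  4. substitute 'i' -> 'a'  (+1)
  5. substitute 'd' -> 'i'  (+1)
  6. substitute 'e' -> 'n'  (+1)
Edit distance = 5
Max length = max(6, 6) = 6
Similarity = 1 - 5/6
= 0.1667


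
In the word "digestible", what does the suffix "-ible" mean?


Suffix: -ible
Example: digestible (digest + -ible)
Meaning = capable of


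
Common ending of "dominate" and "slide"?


Word 1: "dominate"
Word 2: "slide"
Comparing from end:
  Pos -1: 'e' == 'e'
  Pos -2: 't' != 'd' (stop)
LCS = "e" (length 1)


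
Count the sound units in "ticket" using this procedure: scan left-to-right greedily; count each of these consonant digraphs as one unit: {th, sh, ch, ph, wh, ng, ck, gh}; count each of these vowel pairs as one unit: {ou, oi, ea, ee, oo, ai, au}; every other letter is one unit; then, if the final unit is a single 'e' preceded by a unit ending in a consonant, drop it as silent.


Word: "ticket" (6 letters)
Left-to-right scan:
  [1] 't' (letter)
  [2] 'i' (letter)
  [3] 'ck' (digraph)
  [4] 'e' (letter)
  [5] 't' (letter)
Units from scan: 5
Sound units = 5 units


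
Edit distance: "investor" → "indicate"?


Word 1: "investor" (length 8)
Word 2: "indicate" (length 8)
One optimal edit sequence (insert/delete/substitute each cost 1):
  1. keep 'i'
  2. keep 'n'
  3. substitute 'v' -> 'd'  (+1)
  4. substitute 'e' -> 'i'  (+1)
  5. substitute 's' -> 'c'  (+1)
  6. substitute 't' -> 'a'  (+1)
  7. substitute 'o' -> 't'  (+1)
  8. substitute 'r' -> 'e'  (+1)
Total edit operations: 6
Edit distance = 6


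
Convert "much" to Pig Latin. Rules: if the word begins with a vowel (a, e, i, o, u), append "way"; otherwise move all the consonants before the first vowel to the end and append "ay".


Word: "much"
Starts with consonant(s) → move to end, add 'ay'
Consonant cluster: "m"
Pig Latin = "uchmay"


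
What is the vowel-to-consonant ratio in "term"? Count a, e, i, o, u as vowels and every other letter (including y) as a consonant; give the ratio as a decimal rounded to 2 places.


Word: "term"
Vowels (a,e,i,o,u): 1
Consonants: 3
Ratio = 1/3
= 0.33


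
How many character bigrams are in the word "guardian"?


Word: "guardian" (length 8)
Number of 2-grams = length - 2 + 1 = 8 - 2 + 1
= 7


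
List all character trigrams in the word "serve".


Word: "serve" (length 5)
Number of trigrams = 5 - 3 + 1 = 3
  Position 0: "ser"
  Position 1: "erv"
  Position 2: "rve"
Trigrams = "ser", "erv", "rve"


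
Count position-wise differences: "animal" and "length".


Comparing character by character (same length = 6):
  Pos 0: 'a' vs 'l' !=
  Pos 1: 'n' vs 'e' !=
  Pos 2: 'i' vs 'n' !=
  Pos 3: 'm' vs 'g' !=
  Pos 4: 'a' vs 't' !=
  Pos 5: 'l' vs 'h' !=
Hamming distance = 6


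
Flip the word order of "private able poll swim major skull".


Original: "private able poll swim major skull"
Words (1..n): private | able | poll | swim | major | skull
Reversed (n..1): skull | major | swim | poll | able | private
Result = "skull major swim poll able private"


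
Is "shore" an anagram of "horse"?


Word 1: "horse" → sorted: ehors
Word 2: "shore" → sorted: ehors
Same letters? ehors == ehors
Anagram = Yes


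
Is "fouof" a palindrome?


Word: "fouof"
Reversed: "fouof"
Forward == Backward? fouof == fouof
Palindrome = Yes


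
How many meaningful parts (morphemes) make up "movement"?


Word: "movement"
Morphemes: move + -ment
Each morpheme carries meaning
= 2 morphemes


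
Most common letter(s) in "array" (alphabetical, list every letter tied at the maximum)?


Word: "array"
Letter counts:
  'a': 2
  'r': 2
  'y': 1
Maximum count = 2
Most frequent = 'a', 'r' (2 times each)


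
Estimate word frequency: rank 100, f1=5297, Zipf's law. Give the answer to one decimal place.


Zipf's law: f(r) = f(1) / r
f(1) = 5297
f(100) = 5297 / 100
= 53.0 occurrences


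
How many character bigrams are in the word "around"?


Word: "around" (length 6)
Number of 2-grams = length - 2 + 1 = 6 - 2 + 1
= 5


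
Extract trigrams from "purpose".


Word: "purpose" (length 7)
Number of trigrams = 7 - 3 + 1 = 5
  Position 0: "pur"
  Position 1: "urp"
  Position 2: "rpo"
  Position 3: "pos"
  Position 4: "ose"
Trigrams = "pur", "urp", "rpo", "pos", "ose"


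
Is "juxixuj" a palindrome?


Word: "juxixuj"
Reversed: "juxixuj"
Forward == Backward? juxixuj == juxixuj
Palindrome = Yes


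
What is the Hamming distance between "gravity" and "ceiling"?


Comparing character by character (same length = 7):
  Pos 0: 'g' vs 'c' !=
  Pos 1: 'r' vs 'e' !=
  Pos 2: 'a' vs 'i' !=
  Pos 3: 'v' vs 'l' !=
  Pos 4: 'i' vs 'i' =
  Pos 5: 't' vs 'n' !=
  Pos 6: 'y' vs 'g' !=
Hamming distance = 6


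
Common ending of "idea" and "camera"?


Word 1: "idea"
Word 2: "camera"
Comparing from end:
  Pos -1: 'a' == 'a'
  Pos -2: 'e' != 'r' (stop)
LCS = "a" (length 1)


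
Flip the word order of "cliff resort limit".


Original: "cliff resort limit"
Words (1..n): cliff | resort | limit
Reversed (n..1): limit | resort | cliff
Result = "limit resort cliff"


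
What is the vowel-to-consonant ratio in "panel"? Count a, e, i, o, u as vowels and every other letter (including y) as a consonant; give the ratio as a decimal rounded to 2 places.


Word: "panel"
Vowels (a,e,i,o,u): 2
Consonants: 3
Ratio = 2/3
= 0.67


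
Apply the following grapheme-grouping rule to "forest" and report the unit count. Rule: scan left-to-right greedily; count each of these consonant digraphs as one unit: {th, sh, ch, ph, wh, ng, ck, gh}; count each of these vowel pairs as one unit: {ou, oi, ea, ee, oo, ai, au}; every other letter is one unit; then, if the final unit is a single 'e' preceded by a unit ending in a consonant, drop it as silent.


Word: "forest" (6 letters)
Left-to-right scan:
  [1] 'f' (letter)
  [2] 'o' (letter)
  [3] 'r' (letter)
  [4] 'e' (letter)
  [5] 's' (letter)
  [6] 't' (letter)
Units from scan: 6
Sound units = 6 units


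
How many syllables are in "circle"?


Word: "circle"
Syllable breakdown: cir · cle
Counting: 2 parts
= 2 syllables


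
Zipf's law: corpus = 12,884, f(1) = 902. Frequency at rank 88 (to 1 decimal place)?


Zipf's law: f(r) = f(1) / r
f(1) = 902
f(88) = 902 / 88
= 10.3 occurrences


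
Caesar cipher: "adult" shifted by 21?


Word: "adult"
Shift: 21
Each letter → (letter + shift) mod 26:
  'a' (0) + 21 = 21 → 'v'
  'd' (3) + 21 = 24 → 'y'
  'u' (20) + 21 = 15 → 'p'
  'l' (11) + 21 = 6 → 'g'
  't' (19) + 21 = 14 → 'o'
Result = "vypgo"


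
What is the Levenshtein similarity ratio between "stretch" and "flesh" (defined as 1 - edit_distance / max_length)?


Word 1: "stretch" (length 7)
Word 2: "flesh" (length 5)
One optimal edit sequence:
  1. delete 's'  (+1)
  2. substitute 't' -> 'f'  (+1)
  3. substitute 'r' -> 'l'  (+1)
  4. keep 'e'
  5. delete 't'  (+1)
  6. substitute 'c' -> 's'  (+1)
  7. keep 'h'
Edit distance = 5
Max length = max(7, 5) = 7
Similarity = 1 - 5/7
= 0.2857


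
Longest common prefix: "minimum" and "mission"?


Word 1: "minimum"
Word 2: "mission"
Comparing from start:
  Pos 0: 'm' == 'm'
  Pos 1: 'i' == 'i'
  Pos 2: 'n' != 's' (stop)
LCP = "mi" (length 2)


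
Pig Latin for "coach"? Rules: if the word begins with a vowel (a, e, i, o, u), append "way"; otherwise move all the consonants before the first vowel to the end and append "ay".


Word: "coach"
Starts with consonant(s) → move to end, add 'ay'
Consonant cluster: "c"
Pig Latin = "oachcay"


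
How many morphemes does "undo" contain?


Word: "undo"
Morphemes: un- | do
Each morpheme carries meaning
= 2 morphemes


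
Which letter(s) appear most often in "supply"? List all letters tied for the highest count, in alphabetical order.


Word: "supply"
Letter counts:
  'l': 1
  'p': 2
  's': 1
  'u': 1
  'y': 1
Maximum count = 2
Most frequent = 'p' (2 times each)


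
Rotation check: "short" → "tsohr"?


Word: "short", Candidate: "tsohr"
Method: check if candidate is substring of word+word
"shortshort" contains "tsohr"? No
Is rotation = No


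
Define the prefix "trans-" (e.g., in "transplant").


Prefix: trans-
As in: transplant -> trans- + plant
Meaning = across


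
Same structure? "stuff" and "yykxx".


Pattern of "stuff": [0, 1, 2, 3, 3]
Pattern of "yykxx": [0, 0, 1, 2, 2]
Patterns do not match
Same pattern = No


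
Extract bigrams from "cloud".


Word: "cloud" (length 5)
Number of bigrams = 5 - 2 + 1 = 4
  Position 0: "cl"
  Position 1: "lo"
  Position 2: "ou"
  Position 3: "ud"
Bigrams = "cl", "lo", "ou", "ud"


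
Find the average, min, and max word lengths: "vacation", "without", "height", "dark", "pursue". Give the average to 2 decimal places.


Lengths: "vacation"=8, "without"=7, "height"=6, "dark"=4, "pursue"=6
Sum = 31, Count = 5
Average = 31/5 = 6.20
= avg=6.20, min=4, max=8


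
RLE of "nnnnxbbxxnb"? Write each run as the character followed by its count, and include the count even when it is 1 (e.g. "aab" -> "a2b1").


String: "nnnnxbbxxnb"
Scanning for consecutive runs:
  'n' x 4
  'x' x 1
  'b' x 2
  'x' x 2
  'n' x 1
  'b' x 1
RLE = "n4x1b2x2n1b1"


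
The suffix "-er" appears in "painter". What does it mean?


Suffix: -er
Example: painter (paint + -er)
Meaning = one who / more


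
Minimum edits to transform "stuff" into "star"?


Word 1: "stuff" (length 5)
Word 2: "star" (length 4)
One optimal edit sequence (insert/delete/substitute each cost 1):
  1. keep 's'
  2. keep 't'
  3. delete 'u'  (+1)
  4. substitute 'f' -> 'a'  (+1)
  5. substitute 'f' -> 'r'  (+1)
Total edit operations: 3
Edit distance = 3


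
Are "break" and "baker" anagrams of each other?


Word 1: "break" → sorted: abekr
Word 2: "baker" → sorted: abekr
Same letters? abekr == abekr
Anagram = Yes


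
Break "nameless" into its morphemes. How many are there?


Word: "nameless"
Morphemes: name + -less
Each morpheme carries meaning
= 2 morphemes


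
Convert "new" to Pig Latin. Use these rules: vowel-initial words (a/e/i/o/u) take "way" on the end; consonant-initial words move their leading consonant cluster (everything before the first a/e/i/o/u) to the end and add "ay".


Word: "new"
Starts with consonant(s) → move to end, add 'ay'
Consonant cluster: "n"
Pig Latin = "ewnay"


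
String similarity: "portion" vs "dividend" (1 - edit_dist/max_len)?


Word 1: "portion" (length 7)
Word 2: "dividend" (length 8)
One optimal edit sequence:
  1. substitute 'p' -> 'd'  (+1)
  2. substitute 'o' -> 'i'  (+1)
  3. substitute 'r' -> 'v'  (+1)
  4. substitute 't' -> 'i'  (+1)
  5. substitute 'i' -> 'd'  (+1)
  6. substitute 'o' -> 'e'  (+1)
  7. keep 'n'
  8. insert 'd'  (+1)
Edit distance = 7
Max length = max(7, 8) = 8
Similarity = 1 - 7/8
= 0.1250


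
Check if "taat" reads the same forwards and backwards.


Word: "taat"
Reversed: "taat"
Forward == Backward? taat == taat
Palindrome = Yes


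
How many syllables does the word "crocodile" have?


Word: "crocodile"
Syllable breakdown: croc · o · dile
Counting: 3 parts
= 3 syllables


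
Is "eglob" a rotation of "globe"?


Word: "globe", Candidate: "eglob"
Method: check if candidate is substring of word+word
"globeglobe" contains "eglob"? Yes
Is rotation = Yes


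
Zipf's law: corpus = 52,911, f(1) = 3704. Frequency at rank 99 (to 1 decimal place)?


Zipf's law: f(r) = f(1) / r
f(1) = 3704
f(99) = 3704 / 99
= 37.4 occurrences


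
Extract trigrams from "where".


Word: "where" (length 5)
Number of trigrams = 5 - 3 + 1 = 3
  Position 0: "whe"
  Position 1: "her"
  Position 2: "ere"
Trigrams = "whe", "her", "ere"


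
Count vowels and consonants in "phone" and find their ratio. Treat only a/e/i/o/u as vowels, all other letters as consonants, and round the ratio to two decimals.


Word: "phone"
Vowels (a,e,i,o,u): 2
Consonants: 3
Ratio = 2/3
= 0.67


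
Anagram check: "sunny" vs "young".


Word 1: "sunny" → sorted: nnsuy
Word 2: "young" → sorted: gnouy
Same letters? nnsuy != gnouy
Anagram = No


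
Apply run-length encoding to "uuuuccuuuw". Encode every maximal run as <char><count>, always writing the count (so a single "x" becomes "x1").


String: "uuuuccuuuw"
Scanning for consecutive runs:
  'u' x 4
  'c' x 2
  'u' x 3
  'w' x 1
RLE = "u4c2u3w1"


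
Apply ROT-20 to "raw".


Word: "raw"
Shift: 20
Each letter → (letter + shift) mod 26:
  'r' (17) + 20 = 11 → 'l'
  'a' (0) + 20 = 20 → 'u'
  'w' (22) + 20 = 16 → 'q'
Result = "luq"


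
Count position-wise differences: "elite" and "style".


Comparing character by character (same length = 5):
  Pos 0: 'e' vs 's' !=
  Pos 1: 'l' vs 't' !=
  Pos 2: 'i' vs 'y' !=
  Pos 3: 't' vs 'l' !=
  Pos 4: 'e' vs 'e' =
Hamming distance = 4


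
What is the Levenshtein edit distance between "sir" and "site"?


Word 1: "sir" (length 3)
Word 2: "site" (length 4)
One optimal edit sequence (insert/delete/substitute each cost 1):
  1. keep 's'
  2. keep 'i'
  3. insert 't'  (+1)
  4. substitute 'r' -> 'e'  (+1)
Total edit operations: 2
Edit distance = 2


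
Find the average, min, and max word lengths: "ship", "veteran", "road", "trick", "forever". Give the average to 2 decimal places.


Lengths: "ship"=4, "veteran"=7, "road"=4, "trick"=5, "forever"=7
Sum = 27, Count = 5
Average = 27/5 = 5.40
= avg=5.40, min=4, max=7
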